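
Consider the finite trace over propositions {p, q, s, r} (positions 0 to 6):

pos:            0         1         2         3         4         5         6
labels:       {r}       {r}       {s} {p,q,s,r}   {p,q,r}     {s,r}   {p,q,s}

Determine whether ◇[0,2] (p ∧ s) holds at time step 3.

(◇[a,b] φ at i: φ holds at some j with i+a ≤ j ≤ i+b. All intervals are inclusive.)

Holds

Check (p ∧ s) at each j in [3,5]:
  j=3: true
  j=4: false
  j=5: false
Found at j=3 → formula holds.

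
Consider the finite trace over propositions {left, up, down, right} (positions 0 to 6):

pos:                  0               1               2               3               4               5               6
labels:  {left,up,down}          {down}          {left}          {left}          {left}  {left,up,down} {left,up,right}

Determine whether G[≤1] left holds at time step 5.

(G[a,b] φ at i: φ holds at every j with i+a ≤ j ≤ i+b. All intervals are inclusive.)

Check left at every j in [5,6]:
  j=5: true
  j=6: true
All positions satisfy it → formula holds.

Yes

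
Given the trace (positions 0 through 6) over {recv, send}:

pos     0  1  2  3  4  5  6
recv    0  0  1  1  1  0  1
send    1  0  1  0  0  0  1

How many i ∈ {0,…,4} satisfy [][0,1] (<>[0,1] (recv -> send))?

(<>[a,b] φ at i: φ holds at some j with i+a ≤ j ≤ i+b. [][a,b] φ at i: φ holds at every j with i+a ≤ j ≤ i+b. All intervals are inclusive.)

3

Evaluate at each i in [0,4]:
  i=0: ✓ (all of [0,1])
  i=1: ✓ (all of [1,2])
  i=2: ✗ (fails at j=3)
  i=3: ✗ (fails at j=3)
  i=4: ✓ (all of [4,5])
Positions where it holds: {0, 1, 4} → 3.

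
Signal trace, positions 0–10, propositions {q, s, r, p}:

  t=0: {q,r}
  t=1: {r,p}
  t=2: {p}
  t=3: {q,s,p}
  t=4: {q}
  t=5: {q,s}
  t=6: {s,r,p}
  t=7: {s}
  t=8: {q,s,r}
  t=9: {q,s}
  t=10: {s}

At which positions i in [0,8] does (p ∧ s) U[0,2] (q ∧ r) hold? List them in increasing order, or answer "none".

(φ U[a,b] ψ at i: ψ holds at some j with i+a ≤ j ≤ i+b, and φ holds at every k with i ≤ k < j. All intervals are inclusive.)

Evaluate at each i in [0,8]:
  i=0: ✓ (rhs at j=0)
  i=1: ✗ (no rhs in [1,3])
  i=2: ✗ (no rhs in [2,4])
  i=3: ✗ (no rhs in [3,5])
  i=4: ✗ (no rhs in [4,6])
  i=5: ✗ (no rhs in [5,7])
  i=6: ✗ (lhs fails at k=7 before rhs at j=8)
  i=7: ✗ (lhs fails at k=7 before rhs at j=8)
  i=8: ✓ (rhs at j=8)

0, 8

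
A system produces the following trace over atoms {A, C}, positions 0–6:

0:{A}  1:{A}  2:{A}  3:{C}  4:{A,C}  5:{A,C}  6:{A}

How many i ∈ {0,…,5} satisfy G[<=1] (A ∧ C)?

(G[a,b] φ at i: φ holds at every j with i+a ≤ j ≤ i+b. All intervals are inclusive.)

Evaluate at each i in [0,5]:
  i=0: ✗ (fails at j=0)
  i=1: ✗ (fails at j=1)
  i=2: ✗ (fails at j=2)
  i=3: ✗ (fails at j=3)
  i=4: ✓ (all of [4,5])
  i=5: ✗ (fails at j=6)
Positions where it holds: {4} → 1.

1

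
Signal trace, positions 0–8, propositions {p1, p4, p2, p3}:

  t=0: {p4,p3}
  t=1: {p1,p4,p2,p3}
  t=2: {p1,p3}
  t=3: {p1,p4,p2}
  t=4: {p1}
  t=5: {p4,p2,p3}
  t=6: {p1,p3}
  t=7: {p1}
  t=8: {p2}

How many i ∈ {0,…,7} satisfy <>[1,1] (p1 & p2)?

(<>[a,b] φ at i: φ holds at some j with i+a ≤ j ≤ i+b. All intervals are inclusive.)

2

Evaluate at each i in [0,7]:
  i=0: ✓ (witness j=1)
  i=1: ✗ (none in [2,2])
  i=2: ✓ (witness j=3)
  i=3: ✗ (none in [4,4])
  i=4: ✗ (none in [5,5])
  i=5: ✗ (none in [6,6])
  i=6: ✗ (none in [7,7])
  i=7: ✗ (none in [8,8])
Positions where it holds: {0, 2} → 2.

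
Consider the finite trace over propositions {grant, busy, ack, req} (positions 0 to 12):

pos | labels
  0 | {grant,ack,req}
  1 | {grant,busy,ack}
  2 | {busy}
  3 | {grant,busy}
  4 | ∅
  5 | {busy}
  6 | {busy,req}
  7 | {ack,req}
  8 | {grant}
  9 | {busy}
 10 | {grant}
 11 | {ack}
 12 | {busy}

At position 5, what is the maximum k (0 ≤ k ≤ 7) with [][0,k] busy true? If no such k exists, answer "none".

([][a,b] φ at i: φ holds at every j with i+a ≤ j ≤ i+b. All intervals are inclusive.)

1

busy must hold from j=5 onward; find where it first fails.
  j=5: holds
  j=6: holds
  j=7: fails
Holds on [5,6], so largest k = 1.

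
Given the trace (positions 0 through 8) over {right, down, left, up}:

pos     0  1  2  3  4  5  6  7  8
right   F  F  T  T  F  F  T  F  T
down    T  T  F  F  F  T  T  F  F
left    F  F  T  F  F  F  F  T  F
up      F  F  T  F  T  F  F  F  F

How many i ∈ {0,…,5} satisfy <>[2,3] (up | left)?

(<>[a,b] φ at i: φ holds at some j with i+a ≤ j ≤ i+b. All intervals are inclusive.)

Evaluate at each i in [0,5]:
  i=0: ✓ (witness j=2)
  i=1: ✓ (witness j=4)
  i=2: ✓ (witness j=4)
  i=3: ✗ (none in [5,6])
  i=4: ✓ (witness j=7)
  i=5: ✓ (witness j=7)
Positions where it holds: {0, 1, 2, 4, 5} → 5.

5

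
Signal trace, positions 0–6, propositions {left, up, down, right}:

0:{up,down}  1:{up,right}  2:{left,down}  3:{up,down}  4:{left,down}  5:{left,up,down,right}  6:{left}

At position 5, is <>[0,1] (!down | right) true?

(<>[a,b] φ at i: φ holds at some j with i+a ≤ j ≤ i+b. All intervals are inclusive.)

Check (!down | right) at each j in [5,6]:
  j=5: true
  j=6: true
Found at j=5 → formula holds.

Yes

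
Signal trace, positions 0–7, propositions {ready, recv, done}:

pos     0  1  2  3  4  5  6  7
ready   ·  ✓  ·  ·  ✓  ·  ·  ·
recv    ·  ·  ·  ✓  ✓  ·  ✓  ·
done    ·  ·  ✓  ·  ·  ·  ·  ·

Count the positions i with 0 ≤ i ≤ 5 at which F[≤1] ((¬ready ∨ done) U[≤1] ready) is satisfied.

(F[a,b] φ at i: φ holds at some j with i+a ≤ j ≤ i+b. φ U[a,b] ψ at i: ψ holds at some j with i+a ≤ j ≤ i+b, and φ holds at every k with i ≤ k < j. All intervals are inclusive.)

5

Evaluate at each i in [0,5]:
  i=0: ✓ (witness j=0)
  i=1: ✓ (witness j=1)
  i=2: ✓ (witness j=3)
  i=3: ✓ (witness j=3)
  i=4: ✓ (witness j=4)
  i=5: ✗ (none in [5,6])
Positions where it holds: {0, 1, 2, 3, 4} → 5.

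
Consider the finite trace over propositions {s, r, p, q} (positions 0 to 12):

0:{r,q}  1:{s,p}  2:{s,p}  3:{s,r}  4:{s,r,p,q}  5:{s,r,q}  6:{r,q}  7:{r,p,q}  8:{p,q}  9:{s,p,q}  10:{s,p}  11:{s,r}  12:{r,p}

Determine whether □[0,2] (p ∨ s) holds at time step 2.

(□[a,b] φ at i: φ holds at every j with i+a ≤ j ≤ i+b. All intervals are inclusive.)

Check (p ∨ s) at every j in [2,4]:
  j=2: true
  j=3: true
  j=4: true
All positions satisfy it → formula holds.

True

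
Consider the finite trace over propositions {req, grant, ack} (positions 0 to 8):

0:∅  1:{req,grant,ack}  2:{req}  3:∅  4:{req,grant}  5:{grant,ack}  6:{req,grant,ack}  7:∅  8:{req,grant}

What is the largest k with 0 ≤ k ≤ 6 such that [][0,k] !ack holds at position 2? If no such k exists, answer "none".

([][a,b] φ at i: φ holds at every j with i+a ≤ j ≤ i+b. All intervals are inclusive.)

!ack must hold from j=2 onward; find where it first fails.
  j=2: holds
  j=3: holds
  j=4: holds
  j=5: fails
Holds on [2,4], so largest k = 2.

2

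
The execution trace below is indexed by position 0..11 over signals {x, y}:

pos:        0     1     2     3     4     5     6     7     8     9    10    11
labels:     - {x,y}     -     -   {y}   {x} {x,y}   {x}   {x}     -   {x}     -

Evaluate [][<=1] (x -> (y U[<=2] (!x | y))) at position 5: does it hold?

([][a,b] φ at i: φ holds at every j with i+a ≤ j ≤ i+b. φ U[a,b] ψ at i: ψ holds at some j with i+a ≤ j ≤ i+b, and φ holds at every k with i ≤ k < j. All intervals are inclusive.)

Check (x -> (y U[<=2] (!x | y))) at every j in [5,6]:
  j=5: antecedent true; consequent fails → ✗
  j=6: antecedent true; consequent holds → ✓
Fails at j=5 → formula fails.

Does not hold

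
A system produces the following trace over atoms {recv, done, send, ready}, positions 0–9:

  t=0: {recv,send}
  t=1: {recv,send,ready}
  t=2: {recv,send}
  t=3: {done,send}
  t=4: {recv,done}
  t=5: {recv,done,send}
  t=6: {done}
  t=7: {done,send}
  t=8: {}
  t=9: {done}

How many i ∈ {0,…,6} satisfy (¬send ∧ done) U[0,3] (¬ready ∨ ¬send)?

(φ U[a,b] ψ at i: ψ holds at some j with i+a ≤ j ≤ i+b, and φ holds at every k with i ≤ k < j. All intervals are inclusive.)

6

Evaluate at each i in [0,6]:
  i=0: ✓ (rhs at j=0)
  i=1: ✗ (lhs fails at k=1 before rhs at j=2)
  i=2: ✓ (rhs at j=2)
  i=3: ✓ (rhs at j=3)
  i=4: ✓ (rhs at j=4)
  i=5: ✓ (rhs at j=5)
  i=6: ✓ (rhs at j=6)
Positions where it holds: {0, 2, 3, 4, 5, 6} → 6.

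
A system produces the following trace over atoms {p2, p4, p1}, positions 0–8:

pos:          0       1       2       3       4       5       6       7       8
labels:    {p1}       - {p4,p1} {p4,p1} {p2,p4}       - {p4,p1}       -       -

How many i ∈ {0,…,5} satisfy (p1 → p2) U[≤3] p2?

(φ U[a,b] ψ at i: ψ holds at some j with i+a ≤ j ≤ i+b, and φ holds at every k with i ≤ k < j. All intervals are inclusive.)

1

Evaluate at each i in [0,5]:
  i=0: ✗ (no rhs in [0,3])
  i=1: ✗ (lhs fails at k=2 before rhs at j=4)
  i=2: ✗ (lhs fails at k=2 before rhs at j=4)
  i=3: ✗ (lhs fails at k=3 before rhs at j=4)
  i=4: ✓ (rhs at j=4)
  i=5: ✗ (no rhs in [5,8])
Positions where it holds: {4} → 1.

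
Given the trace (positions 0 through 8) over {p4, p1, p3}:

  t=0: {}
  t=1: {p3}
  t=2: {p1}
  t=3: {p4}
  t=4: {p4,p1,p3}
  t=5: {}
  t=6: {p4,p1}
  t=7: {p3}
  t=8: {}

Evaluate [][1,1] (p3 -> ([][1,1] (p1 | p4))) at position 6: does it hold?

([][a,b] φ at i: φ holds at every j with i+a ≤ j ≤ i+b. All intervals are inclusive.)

No

Check (p3 -> ([][1,1] (p1 | p4))) at every j in [7,7]:
  j=7: antecedent true; consequent fails at 8 → ✗
Fails at j=7 → formula fails.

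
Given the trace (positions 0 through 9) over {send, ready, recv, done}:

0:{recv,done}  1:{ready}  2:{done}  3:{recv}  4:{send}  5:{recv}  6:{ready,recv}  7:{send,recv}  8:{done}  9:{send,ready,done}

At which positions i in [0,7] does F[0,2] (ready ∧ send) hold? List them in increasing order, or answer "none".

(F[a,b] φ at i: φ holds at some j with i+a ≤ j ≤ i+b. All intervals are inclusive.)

7

Evaluate at each i in [0,7]:
  i=0: ✗ (none in [0,2])
  i=1: ✗ (none in [1,3])
  i=2: ✗ (none in [2,4])
  i=3: ✗ (none in [3,5])
  i=4: ✗ (none in [4,6])
  i=5: ✗ (none in [5,7])
  i=6: ✗ (none in [6,8])
  i=7: ✓ (witness j=9)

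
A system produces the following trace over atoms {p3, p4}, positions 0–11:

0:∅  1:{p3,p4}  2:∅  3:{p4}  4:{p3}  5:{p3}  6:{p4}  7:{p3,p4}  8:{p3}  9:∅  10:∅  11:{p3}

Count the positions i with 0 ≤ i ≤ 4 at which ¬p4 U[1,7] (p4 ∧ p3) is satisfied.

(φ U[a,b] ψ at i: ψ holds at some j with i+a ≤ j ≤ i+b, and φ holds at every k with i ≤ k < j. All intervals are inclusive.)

1

Evaluate at each i in [0,4]:
  i=0: ✓ (rhs at j=1; lhs holds on [0,0])
  i=1: ✗ (lhs fails at k=1 before rhs at j=7)
  i=2: ✗ (lhs fails at k=3 before rhs at j=7)
  i=3: ✗ (lhs fails at k=3 before rhs at j=7)
  i=4: ✗ (lhs fails at k=6 before rhs at j=7)
Positions where it holds: {0} → 1.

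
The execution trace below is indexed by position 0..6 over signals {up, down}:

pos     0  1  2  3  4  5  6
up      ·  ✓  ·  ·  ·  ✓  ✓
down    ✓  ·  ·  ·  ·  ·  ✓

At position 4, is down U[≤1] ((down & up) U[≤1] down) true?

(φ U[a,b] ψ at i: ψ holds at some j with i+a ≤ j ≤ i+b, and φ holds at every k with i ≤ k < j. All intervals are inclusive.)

False

Need some j in [4,5] with ((down & up) U[≤1] down), and down at every k in [4,j-1].
  j=4: ((down & up) U[≤1] down) — fails.
  j=5: ((down & up) U[≤1] down) — fails.
No j in the window works → until fails.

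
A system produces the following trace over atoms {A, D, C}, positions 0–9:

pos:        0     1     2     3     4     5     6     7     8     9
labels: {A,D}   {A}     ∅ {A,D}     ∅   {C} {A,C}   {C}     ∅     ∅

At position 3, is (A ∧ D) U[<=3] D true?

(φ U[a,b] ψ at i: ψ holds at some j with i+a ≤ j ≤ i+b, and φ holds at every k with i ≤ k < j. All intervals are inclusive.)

Need some j in [3,6] with D, and (A ∧ D) at every k in [3,j-1].
  j=3: D holds; no prefix to check → satisfied.

Yes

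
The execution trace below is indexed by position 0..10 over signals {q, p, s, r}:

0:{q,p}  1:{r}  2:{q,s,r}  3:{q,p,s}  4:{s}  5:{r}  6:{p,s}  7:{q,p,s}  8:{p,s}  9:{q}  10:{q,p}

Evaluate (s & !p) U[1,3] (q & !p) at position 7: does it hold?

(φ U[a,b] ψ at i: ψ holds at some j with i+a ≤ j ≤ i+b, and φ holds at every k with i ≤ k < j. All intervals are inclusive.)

Need some j in [8,10] with (q & !p), and (s & !p) at every k in [7,j-1].
  j=8: (q & !p) false.
  j=9: (q & !p) holds, but (s & !p) fails at k=7 → not this j.
  j=10: (q & !p) false.
No j in the window works → until fails.

No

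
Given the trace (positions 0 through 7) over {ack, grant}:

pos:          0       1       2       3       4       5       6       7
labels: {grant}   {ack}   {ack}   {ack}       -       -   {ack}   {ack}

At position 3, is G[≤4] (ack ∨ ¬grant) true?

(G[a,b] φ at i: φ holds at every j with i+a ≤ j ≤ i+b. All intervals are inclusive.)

Holds

Check (ack ∨ ¬grant) at every j in [3,7]:
  j=3: true
  j=4: true
  j=5: true
  j=6: true
  j=7: true
All positions satisfy it → formula holds.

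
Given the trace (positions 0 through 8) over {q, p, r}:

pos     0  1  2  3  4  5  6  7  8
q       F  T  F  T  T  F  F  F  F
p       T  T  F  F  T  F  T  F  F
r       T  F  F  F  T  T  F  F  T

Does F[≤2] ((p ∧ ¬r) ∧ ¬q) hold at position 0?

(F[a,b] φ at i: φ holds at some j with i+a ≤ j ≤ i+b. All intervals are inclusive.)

Check ((p ∧ ¬r) ∧ ¬q) at each j in [0,2]:
  j=0: false
  j=1: false
  j=2: false
No position in the window satisfies it → formula fails.

Does not hold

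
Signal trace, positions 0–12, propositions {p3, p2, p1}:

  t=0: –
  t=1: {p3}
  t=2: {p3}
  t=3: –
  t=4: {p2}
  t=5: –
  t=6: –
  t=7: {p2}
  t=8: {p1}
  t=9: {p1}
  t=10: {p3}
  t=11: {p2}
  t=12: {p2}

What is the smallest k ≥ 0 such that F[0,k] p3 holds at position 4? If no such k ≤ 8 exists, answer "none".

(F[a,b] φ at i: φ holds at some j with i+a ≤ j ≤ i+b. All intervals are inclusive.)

6

Scan j = 4,5,… for p3:
  j=4: fails
  j=5: fails
  j=6: fails
  j=7: fails
  j=8: fails
  j=9: fails
  j=10: holds
First hit at j=10, so smallest k = 10-4 = 6.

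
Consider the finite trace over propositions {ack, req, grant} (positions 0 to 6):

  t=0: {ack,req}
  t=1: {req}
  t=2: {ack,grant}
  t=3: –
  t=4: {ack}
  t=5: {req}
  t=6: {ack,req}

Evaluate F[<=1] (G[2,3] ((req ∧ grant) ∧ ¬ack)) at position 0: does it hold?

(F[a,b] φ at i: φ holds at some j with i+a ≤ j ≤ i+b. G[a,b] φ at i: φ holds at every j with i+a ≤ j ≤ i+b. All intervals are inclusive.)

Check G[2,3] ((req ∧ grant) ∧ ¬ack) at each j in [0,1]:
  j=0: fails at 2
  j=1: fails at 3
No position in the window satisfies it → formula fails.

No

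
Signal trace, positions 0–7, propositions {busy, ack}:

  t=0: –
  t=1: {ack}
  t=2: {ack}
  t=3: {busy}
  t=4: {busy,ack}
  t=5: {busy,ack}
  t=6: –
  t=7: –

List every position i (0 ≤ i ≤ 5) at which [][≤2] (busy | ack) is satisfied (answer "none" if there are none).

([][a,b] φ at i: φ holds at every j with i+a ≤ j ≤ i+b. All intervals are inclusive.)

Evaluate at each i in [0,5]:
  i=0: ✗ (fails at j=0)
  i=1: ✓ (all of [1,3])
  i=2: ✓ (all of [2,4])
  i=3: ✓ (all of [3,5])
  i=4: ✗ (fails at j=6)
  i=5: ✗ (fails at j=6)

1, 2, 3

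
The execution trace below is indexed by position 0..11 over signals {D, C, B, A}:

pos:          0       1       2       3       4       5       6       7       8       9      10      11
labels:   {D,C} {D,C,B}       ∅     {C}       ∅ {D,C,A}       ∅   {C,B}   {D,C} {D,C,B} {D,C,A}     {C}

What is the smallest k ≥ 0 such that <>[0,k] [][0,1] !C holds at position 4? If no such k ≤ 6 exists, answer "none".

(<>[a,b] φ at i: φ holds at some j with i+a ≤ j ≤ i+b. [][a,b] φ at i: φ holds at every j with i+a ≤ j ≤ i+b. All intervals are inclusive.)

Scan j = 4,5,… for [][0,1] !C:
  j=4: fails
  j=5: fails
  j=6: fails
  j=7: fails
  j=8: fails
  j=9: fails
  j=10: fails
No j in [4,10] satisfies it → none.

none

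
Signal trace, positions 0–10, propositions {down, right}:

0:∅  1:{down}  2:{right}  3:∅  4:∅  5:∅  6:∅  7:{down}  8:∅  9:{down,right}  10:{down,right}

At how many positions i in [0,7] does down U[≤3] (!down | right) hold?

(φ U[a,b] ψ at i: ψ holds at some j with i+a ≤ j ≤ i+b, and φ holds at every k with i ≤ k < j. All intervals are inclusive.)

8

Evaluate at each i in [0,7]:
  i=0: ✓ (rhs at j=0)
  i=1: ✓ (rhs at j=2; lhs holds on [1,1])
  i=2: ✓ (rhs at j=2)
  i=3: ✓ (rhs at j=3)
  i=4: ✓ (rhs at j=4)
  i=5: ✓ (rhs at j=5)
  i=6: ✓ (rhs at j=6)
  i=7: ✓ (rhs at j=8; lhs holds on [7,7])
Positions where it holds: {0, 1, 2, 3, 4, 5, 6, 7} → 8.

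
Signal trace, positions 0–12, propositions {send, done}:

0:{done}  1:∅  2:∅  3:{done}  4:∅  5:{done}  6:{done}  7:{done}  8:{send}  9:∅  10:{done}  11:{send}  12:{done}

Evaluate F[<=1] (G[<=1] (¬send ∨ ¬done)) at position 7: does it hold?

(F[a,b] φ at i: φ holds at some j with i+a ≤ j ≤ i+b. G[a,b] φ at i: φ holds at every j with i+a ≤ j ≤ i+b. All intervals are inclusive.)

Check G[<=1] (¬send ∨ ¬done) at each j in [7,8]:
  j=7: holds on [7,8]
  j=8: holds on [8,9]
Found at j=7 → formula holds.

Holds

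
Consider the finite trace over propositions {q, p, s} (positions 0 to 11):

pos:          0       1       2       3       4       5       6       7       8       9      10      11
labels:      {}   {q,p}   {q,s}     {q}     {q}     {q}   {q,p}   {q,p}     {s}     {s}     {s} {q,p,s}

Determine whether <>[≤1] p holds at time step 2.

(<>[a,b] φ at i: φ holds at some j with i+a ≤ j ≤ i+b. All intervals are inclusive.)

Check p at each j in [2,3]:
  j=2: false
  j=3: false
No position in the window satisfies it → formula fails.

No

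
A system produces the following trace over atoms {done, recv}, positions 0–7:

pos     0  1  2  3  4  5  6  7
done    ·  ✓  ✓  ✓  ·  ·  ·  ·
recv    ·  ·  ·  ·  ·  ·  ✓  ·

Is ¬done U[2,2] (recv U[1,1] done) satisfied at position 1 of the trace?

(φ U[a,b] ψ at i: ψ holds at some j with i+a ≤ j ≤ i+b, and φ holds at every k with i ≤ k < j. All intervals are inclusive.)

Need some j in [3,3] with (recv U[1,1] done), and ¬done at every k in [1,j-1].
  j=3: (recv U[1,1] done) — fails.
No j in the window works → until fails.

False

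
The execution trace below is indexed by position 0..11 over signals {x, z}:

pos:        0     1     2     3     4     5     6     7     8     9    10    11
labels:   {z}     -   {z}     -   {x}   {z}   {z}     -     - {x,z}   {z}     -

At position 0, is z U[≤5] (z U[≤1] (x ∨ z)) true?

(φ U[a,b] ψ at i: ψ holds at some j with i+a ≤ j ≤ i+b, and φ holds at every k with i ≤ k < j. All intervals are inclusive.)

Need some j in [0,5] with (z U[≤1] (x ∨ z)), and z at every k in [0,j-1].
  j=0: (z U[≤1] (x ∨ z)) holds; no prefix to check → satisfied.

Yes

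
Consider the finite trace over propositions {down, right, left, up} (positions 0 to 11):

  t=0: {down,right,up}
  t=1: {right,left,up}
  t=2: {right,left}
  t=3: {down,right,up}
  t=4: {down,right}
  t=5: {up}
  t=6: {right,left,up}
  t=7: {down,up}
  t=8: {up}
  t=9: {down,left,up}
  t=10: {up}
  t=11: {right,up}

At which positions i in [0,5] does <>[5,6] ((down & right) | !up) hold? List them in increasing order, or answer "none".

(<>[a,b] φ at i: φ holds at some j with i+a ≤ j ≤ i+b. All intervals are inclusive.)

none

Evaluate at each i in [0,5]:
  i=0: ✗ (none in [5,6])
  i=1: ✗ (none in [6,7])
  i=2: ✗ (none in [7,8])
  i=3: ✗ (none in [8,9])
  i=4: ✗ (none in [9,10])
  i=5: ✗ (none in [10,11])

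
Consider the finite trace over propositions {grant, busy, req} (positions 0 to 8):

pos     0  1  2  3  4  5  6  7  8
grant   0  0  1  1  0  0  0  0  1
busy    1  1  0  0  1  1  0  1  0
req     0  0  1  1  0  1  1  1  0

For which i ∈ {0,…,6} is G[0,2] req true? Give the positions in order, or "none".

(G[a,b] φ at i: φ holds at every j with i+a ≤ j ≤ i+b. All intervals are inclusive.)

Evaluate at each i in [0,6]:
  i=0: ✗ (fails at j=0)
  i=1: ✗ (fails at j=1)
  i=2: ✗ (fails at j=4)
  i=3: ✗ (fails at j=4)
  i=4: ✗ (fails at j=4)
  i=5: ✓ (all of [5,7])
  i=6: ✗ (fails at j=8)

5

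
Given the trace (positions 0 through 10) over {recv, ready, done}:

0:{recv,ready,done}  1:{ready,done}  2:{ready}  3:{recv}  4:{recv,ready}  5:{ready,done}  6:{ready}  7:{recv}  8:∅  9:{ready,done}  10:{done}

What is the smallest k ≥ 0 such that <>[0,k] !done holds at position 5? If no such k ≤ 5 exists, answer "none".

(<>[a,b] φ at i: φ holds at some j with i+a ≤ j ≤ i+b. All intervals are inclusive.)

Scan j = 5,6,… for !done:
  j=5: fails
  j=6: holds
First hit at j=6, so smallest k = 6-5 = 1.

1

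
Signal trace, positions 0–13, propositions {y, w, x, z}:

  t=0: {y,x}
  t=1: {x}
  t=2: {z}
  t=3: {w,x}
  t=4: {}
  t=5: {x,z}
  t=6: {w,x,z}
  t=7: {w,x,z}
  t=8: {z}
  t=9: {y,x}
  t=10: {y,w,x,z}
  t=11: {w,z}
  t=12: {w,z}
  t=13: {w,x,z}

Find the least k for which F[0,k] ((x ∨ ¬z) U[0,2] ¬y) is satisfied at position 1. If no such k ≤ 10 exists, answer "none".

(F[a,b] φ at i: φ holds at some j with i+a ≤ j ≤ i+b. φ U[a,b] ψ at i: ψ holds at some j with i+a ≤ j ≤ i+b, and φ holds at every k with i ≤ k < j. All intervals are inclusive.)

0

Scan j = 1,2,… for ((x ∨ ¬z) U[0,2] ¬y):
  j=1: holds
First hit at j=1, so smallest k = 1-1 = 0.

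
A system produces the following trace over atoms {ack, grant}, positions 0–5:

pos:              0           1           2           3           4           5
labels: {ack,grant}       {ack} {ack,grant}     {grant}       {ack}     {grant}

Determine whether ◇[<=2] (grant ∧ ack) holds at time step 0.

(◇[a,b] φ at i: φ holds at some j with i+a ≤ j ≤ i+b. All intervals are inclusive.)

Check (grant ∧ ack) at each j in [0,2]:
  j=0: true
  j=1: false
  j=2: true
Found at j=0 → formula holds.

Holds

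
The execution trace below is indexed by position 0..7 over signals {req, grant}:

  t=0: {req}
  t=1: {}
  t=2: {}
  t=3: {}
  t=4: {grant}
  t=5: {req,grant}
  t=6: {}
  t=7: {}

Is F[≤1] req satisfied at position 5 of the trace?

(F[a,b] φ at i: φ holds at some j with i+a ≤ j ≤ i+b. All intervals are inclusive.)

Check req at each j in [5,6]:
  j=5: true
  j=6: false
Found at j=5 → formula holds.

Yes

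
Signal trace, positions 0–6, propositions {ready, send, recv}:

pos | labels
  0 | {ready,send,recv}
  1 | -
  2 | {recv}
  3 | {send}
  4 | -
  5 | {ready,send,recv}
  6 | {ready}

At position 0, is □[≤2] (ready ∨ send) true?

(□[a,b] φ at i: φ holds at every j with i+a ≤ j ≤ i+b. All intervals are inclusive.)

No

Check (ready ∨ send) at every j in [0,2]:
  j=0: true
  j=1: false
  j=2: false
Fails at j=1 → formula fails.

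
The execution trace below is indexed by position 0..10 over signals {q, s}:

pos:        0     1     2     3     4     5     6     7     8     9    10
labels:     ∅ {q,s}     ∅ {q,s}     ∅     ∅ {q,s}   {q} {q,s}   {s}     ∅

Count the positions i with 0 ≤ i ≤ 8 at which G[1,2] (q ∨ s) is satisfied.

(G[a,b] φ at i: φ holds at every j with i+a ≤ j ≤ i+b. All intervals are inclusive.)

Evaluate at each i in [0,8]:
  i=0: ✗ (fails at j=2)
  i=1: ✗ (fails at j=2)
  i=2: ✗ (fails at j=4)
  i=3: ✗ (fails at j=4)
  i=4: ✗ (fails at j=5)
  i=5: ✓ (all of [6,7])
  i=6: ✓ (all of [7,8])
  i=7: ✓ (all of [8,9])
  i=8: ✗ (fails at j=10)
Positions where it holds: {5, 6, 7} → 3.

3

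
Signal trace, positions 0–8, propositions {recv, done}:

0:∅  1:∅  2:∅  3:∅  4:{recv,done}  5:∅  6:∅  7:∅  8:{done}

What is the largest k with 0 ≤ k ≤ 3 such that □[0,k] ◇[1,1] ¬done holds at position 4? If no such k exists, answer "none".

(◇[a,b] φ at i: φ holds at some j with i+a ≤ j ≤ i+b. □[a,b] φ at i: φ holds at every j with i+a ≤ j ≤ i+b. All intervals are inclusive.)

2

◇[1,1] ¬done must hold from j=4 onward; find where it first fails.
  j=4: holds
  j=5: holds
  j=6: holds
  j=7: fails
Holds on [4,6], so largest k = 2.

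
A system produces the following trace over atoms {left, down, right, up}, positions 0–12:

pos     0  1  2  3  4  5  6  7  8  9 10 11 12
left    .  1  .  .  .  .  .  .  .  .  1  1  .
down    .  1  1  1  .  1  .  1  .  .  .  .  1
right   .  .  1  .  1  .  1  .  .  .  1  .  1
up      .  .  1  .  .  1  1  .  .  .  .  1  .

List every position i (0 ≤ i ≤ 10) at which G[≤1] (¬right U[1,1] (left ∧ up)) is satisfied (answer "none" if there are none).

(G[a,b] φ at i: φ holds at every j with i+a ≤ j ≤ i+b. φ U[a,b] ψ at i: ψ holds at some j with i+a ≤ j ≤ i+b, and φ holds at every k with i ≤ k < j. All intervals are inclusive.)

Evaluate at each i in [0,10]:
  i=0: ✗ (fails at j=0)
  i=1: ✗ (fails at j=1)
  i=2: ✗ (fails at j=2)
  i=3: ✗ (fails at j=3)
  i=4: ✗ (fails at j=4)
  i=5: ✗ (fails at j=5)
  i=6: ✗ (fails at j=6)
  i=7: ✗ (fails at j=7)
  i=8: ✗ (fails at j=8)
  i=9: ✗ (fails at j=9)
  i=10: ✗ (fails at j=10)

none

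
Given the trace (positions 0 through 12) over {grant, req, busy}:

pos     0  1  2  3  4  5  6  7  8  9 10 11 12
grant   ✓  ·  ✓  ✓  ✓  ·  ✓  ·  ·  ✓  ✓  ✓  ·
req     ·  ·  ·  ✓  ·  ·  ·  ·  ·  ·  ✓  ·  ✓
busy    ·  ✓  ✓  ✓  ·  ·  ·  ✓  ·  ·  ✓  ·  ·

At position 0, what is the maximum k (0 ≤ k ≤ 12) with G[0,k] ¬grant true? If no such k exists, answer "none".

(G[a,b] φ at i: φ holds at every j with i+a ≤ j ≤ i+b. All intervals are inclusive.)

¬grant must hold from j=0 onward; find where it first fails.
  j=0: fails → no k works.

none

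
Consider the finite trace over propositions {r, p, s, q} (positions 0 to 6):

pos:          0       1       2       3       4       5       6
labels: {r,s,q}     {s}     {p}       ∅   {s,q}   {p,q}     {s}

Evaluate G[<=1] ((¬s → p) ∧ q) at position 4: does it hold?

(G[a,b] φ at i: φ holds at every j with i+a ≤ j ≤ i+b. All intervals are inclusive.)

Check ((¬s → p) ∧ q) at every j in [4,5]:
  j=4: true
  j=5: true
All positions satisfy it → formula holds.

Yes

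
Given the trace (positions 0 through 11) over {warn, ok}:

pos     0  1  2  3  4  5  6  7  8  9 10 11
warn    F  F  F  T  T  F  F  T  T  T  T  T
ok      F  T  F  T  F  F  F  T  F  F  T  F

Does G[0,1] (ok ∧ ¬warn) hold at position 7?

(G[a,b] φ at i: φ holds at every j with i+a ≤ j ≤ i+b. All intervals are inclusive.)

Check (ok ∧ ¬warn) at every j in [7,8]:
  j=7: false
  j=8: false
Fails at j=7 → formula fails.

No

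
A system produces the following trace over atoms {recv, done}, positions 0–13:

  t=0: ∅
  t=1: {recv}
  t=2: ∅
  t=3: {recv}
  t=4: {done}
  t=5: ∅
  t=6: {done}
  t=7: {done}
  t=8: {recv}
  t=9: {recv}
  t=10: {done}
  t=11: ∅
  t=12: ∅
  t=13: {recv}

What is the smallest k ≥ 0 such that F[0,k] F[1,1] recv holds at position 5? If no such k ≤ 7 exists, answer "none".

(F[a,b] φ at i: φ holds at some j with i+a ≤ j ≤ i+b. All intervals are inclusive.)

2

Scan j = 5,6,… for F[1,1] recv:
  j=5: fails
  j=6: fails
  j=7: holds
First hit at j=7, so smallest k = 7-5 = 2.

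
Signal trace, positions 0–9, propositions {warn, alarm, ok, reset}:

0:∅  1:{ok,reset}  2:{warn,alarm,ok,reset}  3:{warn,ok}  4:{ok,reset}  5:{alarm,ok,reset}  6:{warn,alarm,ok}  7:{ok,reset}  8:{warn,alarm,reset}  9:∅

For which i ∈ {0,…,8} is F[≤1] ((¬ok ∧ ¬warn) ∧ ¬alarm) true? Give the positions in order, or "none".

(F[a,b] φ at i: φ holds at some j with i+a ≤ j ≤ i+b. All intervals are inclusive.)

0, 8

Evaluate at each i in [0,8]:
  i=0: ✓ (witness j=0)
  i=1: ✗ (none in [1,2])
  i=2: ✗ (none in [2,3])
  i=3: ✗ (none in [3,4])
  i=4: ✗ (none in [4,5])
  i=5: ✗ (none in [5,6])
  i=6: ✗ (none in [6,7])
  i=7: ✗ (none in [7,8])
  i=8: ✓ (witness j=9)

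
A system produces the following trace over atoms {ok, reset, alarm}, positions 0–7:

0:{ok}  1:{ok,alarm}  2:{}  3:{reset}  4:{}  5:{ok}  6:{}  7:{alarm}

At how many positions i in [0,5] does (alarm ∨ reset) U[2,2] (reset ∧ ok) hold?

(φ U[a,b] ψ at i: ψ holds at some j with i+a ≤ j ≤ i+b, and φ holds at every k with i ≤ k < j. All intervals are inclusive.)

Evaluate at each i in [0,5]:
  i=0: ✗ (no rhs in [2,2])
  i=1: ✗ (no rhs in [3,3])
  i=2: ✗ (no rhs in [4,4])
  i=3: ✗ (no rhs in [5,5])
  i=4: ✗ (no rhs in [6,6])
  i=5: ✗ (no rhs in [7,7])
Positions where it holds: {} → 0.

0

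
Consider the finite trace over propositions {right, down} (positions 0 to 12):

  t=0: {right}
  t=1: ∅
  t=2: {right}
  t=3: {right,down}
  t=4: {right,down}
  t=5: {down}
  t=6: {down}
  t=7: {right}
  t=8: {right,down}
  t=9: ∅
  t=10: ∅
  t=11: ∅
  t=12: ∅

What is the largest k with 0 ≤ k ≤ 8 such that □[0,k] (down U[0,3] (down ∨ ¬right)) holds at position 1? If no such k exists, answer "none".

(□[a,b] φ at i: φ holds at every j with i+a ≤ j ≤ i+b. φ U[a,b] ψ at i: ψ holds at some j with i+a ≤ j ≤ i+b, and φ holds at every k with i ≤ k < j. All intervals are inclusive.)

0

(down U[0,3] (down ∨ ¬right)) must hold from j=1 onward; find where it first fails.
  j=1: holds
  j=2: fails
Holds on [1,1], so largest k = 0.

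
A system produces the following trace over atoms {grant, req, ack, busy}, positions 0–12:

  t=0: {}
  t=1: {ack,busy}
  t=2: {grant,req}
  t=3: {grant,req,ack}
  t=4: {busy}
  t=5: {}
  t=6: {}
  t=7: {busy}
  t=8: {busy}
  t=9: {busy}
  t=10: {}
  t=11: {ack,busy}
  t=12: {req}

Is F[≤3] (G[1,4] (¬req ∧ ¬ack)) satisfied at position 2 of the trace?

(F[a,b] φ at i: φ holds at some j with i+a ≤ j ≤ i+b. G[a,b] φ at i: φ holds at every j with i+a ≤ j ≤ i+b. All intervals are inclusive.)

Holds

Check G[1,4] (¬req ∧ ¬ack) at each j in [2,5]:
  j=2: fails at 3
  j=3: holds on [4,7]
  j=4: holds on [5,8]
  j=5: holds on [6,9]
Found at j=3 → formula holds.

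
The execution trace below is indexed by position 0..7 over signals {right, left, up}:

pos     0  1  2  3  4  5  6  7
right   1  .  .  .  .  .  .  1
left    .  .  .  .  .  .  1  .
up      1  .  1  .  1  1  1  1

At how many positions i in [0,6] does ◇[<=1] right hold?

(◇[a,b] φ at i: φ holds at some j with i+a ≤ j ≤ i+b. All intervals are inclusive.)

Evaluate at each i in [0,6]:
  i=0: ✓ (witness j=0)
  i=1: ✗ (none in [1,2])
  i=2: ✗ (none in [2,3])
  i=3: ✗ (none in [3,4])
  i=4: ✗ (none in [4,5])
  i=5: ✗ (none in [5,6])
  i=6: ✓ (witness j=7)
Positions where it holds: {0, 6} → 2.

2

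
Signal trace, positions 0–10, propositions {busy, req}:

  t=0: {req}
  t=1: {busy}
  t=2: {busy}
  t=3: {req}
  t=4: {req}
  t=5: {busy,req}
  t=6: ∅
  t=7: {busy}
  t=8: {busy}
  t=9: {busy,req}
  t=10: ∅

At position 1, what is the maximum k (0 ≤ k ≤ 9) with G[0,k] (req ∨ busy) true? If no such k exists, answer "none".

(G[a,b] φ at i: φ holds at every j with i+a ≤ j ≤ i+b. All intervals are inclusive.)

4

(req ∨ busy) must hold from j=1 onward; find where it first fails.
  j=1: holds
  j=2: holds
  j=3: holds
  j=4: holds
  j=5: holds
  j=6: fails
Holds on [1,5], so largest k = 4.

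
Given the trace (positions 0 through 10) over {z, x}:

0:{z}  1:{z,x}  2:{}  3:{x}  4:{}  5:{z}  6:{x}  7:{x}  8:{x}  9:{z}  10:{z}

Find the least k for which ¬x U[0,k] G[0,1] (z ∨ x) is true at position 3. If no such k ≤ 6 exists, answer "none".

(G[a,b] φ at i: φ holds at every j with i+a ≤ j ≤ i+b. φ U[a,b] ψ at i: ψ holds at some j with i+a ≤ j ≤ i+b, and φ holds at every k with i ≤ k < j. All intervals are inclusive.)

none

Need earliest j ≥ 3 with G[0,1] (z ∨ x), and ¬x at every k in [3,j-1].
  j=3: rhs fails.
  j=4: rhs fails.
  j=5: rhs holds but lhs fails at k=3.
  j=6: rhs holds but lhs fails at k=3.
  j=7: rhs holds but lhs fails at k=3.
  j=8: rhs holds but lhs fails at k=3.
  j=9: rhs holds but lhs fails at k=3.
No witness within the range → none.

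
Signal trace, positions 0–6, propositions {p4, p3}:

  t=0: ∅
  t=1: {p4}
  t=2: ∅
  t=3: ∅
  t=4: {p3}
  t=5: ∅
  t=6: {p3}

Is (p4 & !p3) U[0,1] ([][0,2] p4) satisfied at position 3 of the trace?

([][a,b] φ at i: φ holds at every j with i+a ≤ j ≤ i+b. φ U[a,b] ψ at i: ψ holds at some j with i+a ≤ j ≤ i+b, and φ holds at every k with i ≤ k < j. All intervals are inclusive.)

Need some j in [3,4] with [][0,2] p4, and (p4 & !p3) at every k in [3,j-1].
  j=3: [][0,2] p4 — fails at 3.
  j=4: [][0,2] p4 — fails at 4.
No j in the window works → until fails.

False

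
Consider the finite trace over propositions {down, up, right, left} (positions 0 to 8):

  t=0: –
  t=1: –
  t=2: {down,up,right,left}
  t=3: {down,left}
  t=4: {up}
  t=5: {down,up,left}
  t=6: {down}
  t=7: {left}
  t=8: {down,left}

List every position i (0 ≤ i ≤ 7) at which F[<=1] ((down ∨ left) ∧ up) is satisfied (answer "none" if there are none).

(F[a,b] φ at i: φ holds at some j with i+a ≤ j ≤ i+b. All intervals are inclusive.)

Evaluate at each i in [0,7]:
  i=0: ✗ (none in [0,1])
  i=1: ✓ (witness j=2)
  i=2: ✓ (witness j=2)
  i=3: ✗ (none in [3,4])
  i=4: ✓ (witness j=5)
  i=5: ✓ (witness j=5)
  i=6: ✗ (none in [6,7])
  i=7: ✗ (none in [7,8])

1, 2, 4, 5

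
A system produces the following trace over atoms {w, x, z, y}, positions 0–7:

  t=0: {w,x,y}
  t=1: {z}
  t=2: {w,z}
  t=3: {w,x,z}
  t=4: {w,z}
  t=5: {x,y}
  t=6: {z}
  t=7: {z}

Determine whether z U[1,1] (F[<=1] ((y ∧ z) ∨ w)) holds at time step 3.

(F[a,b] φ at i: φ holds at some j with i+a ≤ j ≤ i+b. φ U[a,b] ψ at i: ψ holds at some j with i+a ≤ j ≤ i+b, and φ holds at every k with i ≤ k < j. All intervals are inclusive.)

Holds

Need some j in [4,4] with F[<=1] ((y ∧ z) ∨ w), and z at every k in [3,j-1].
  j=4: F[<=1] ((y ∧ z) ∨ w) holds; z holds at every k in [3,3] → satisfied.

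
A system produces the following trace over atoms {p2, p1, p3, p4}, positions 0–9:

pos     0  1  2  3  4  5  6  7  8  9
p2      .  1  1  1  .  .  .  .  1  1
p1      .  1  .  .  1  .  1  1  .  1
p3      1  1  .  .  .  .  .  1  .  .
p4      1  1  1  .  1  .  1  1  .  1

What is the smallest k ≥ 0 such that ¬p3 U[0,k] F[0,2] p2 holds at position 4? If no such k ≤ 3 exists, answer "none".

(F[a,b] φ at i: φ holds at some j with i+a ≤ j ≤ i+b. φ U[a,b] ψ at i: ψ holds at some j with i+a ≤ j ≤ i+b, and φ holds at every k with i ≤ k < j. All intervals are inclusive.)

Need earliest j ≥ 4 with F[0,2] p2, and ¬p3 at every k in [4,j-1].
  j=4: rhs fails.
  j=5: rhs fails.
  j=6: rhs holds; lhs holds on [4,5]. k = 2.

2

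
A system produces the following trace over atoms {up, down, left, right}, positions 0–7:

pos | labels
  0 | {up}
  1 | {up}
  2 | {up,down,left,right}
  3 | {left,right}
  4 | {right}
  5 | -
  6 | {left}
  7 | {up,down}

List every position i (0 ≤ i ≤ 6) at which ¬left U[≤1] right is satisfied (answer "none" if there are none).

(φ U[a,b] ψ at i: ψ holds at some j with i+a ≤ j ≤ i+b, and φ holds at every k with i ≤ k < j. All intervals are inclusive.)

Evaluate at each i in [0,6]:
  i=0: ✗ (no rhs in [0,1])
  i=1: ✓ (rhs at j=2; lhs holds on [1,1])
  i=2: ✓ (rhs at j=2)
  i=3: ✓ (rhs at j=3)
  i=4: ✓ (rhs at j=4)
  i=5: ✗ (no rhs in [5,6])
  i=6: ✗ (no rhs in [6,7])

1, 2, 3, 4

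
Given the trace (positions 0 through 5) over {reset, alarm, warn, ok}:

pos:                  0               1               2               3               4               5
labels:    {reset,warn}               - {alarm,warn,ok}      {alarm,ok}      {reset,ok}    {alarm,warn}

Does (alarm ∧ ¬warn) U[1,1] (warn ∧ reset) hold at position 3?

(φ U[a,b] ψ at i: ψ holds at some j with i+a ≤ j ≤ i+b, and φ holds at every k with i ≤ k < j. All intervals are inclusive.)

Need some j in [4,4] with (warn ∧ reset), and (alarm ∧ ¬warn) at every k in [3,j-1].
  j=4: (warn ∧ reset) false.
No j in the window works → until fails.

No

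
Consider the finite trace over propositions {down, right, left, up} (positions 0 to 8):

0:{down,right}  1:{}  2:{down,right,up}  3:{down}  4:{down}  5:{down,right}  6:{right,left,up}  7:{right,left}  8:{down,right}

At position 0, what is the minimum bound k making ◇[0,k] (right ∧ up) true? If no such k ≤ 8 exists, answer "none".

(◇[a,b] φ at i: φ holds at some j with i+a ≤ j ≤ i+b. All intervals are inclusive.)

Scan j = 0,1,… for (right ∧ up):
  j=0: fails
  j=1: fails
  j=2: holds
First hit at j=2, so smallest k = 2-0 = 2.

2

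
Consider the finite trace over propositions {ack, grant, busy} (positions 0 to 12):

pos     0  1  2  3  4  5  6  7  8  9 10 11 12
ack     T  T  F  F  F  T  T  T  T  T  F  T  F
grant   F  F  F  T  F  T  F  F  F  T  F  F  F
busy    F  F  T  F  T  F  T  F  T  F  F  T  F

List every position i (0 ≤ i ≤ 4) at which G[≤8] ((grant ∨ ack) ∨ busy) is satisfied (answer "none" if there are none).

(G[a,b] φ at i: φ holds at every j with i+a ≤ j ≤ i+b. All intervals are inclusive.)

0, 1

Evaluate at each i in [0,4]:
  i=0: ✓ (all of [0,8])
  i=1: ✓ (all of [1,9])
  i=2: ✗ (fails at j=10)
  i=3: ✗ (fails at j=10)
  i=4: ✗ (fails at j=10)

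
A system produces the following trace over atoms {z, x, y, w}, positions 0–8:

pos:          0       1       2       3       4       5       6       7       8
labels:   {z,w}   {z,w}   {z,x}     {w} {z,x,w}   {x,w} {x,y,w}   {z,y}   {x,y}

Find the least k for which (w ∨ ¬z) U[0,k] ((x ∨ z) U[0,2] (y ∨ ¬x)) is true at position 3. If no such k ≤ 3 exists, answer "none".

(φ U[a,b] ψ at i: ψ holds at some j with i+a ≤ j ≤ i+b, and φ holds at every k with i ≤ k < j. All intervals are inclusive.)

0

Need earliest j ≥ 3 with ((x ∨ z) U[0,2] (y ∨ ¬x)), and (w ∨ ¬z) at every k in [3,j-1].
  j=3: rhs holds (empty prefix). k = 0.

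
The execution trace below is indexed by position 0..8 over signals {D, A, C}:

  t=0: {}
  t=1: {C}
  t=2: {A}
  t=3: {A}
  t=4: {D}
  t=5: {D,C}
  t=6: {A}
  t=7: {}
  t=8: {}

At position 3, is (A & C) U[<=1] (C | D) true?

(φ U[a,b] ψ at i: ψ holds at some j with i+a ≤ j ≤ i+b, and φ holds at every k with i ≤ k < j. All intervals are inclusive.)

Need some j in [3,4] with (C | D), and (A & C) at every k in [3,j-1].
  j=3: (C | D) false.
  j=4: (C | D) holds, but (A & C) fails at k=3 → not this j.
No j in the window works → until fails.

No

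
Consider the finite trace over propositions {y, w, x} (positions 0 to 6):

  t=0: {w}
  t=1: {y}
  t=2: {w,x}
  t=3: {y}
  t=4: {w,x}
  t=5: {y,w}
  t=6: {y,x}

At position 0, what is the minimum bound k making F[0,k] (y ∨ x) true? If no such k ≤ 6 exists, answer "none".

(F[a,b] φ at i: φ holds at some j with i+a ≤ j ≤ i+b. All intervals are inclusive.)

1

Scan j = 0,1,… for (y ∨ x):
  j=0: fails
  j=1: holds
First hit at j=1, so smallest k = 1-0 = 1.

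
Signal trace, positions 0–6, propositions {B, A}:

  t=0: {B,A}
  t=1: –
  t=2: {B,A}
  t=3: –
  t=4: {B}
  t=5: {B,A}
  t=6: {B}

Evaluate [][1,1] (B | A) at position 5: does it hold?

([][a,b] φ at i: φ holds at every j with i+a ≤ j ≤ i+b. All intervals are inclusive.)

Check (B | A) at every j in [6,6]:
  j=6: true
All positions satisfy it → formula holds.

Holds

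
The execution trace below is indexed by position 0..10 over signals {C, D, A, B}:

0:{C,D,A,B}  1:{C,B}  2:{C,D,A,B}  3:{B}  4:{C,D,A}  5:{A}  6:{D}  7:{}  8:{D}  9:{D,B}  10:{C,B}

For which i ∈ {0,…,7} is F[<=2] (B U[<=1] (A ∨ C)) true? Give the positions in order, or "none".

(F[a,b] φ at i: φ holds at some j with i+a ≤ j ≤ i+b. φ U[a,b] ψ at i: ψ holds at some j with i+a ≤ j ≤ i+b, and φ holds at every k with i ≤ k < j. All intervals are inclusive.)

0, 1, 2, 3, 4, 5, 7

Evaluate at each i in [0,7]:
  i=0: ✓ (witness j=0)
  i=1: ✓ (witness j=1)
  i=2: ✓ (witness j=2)
  i=3: ✓ (witness j=3)
  i=4: ✓ (witness j=4)
  i=5: ✓ (witness j=5)
  i=6: ✗ (none in [6,8])
  i=7: ✓ (witness j=9)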